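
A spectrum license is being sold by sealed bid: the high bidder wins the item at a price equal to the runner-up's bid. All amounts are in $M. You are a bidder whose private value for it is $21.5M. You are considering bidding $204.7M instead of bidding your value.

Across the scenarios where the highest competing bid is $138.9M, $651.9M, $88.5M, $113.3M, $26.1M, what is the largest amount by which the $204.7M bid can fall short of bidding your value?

$138.9M: truthful gives $0M, deviation gives −$117.4M → loss $117.4M.
$651.9M: same outcome either way → loss $0M.
$88.5M: truthful gives $0M, deviation gives −$67M → loss $67M.
$113.3M: truthful gives $0M, deviation gives −$91.8M → loss $91.8M.
$26.1M: truthful gives $0M, deviation gives −$4.6M → loss $4.6M.
Maximum loss: $117.4M.

$117.4M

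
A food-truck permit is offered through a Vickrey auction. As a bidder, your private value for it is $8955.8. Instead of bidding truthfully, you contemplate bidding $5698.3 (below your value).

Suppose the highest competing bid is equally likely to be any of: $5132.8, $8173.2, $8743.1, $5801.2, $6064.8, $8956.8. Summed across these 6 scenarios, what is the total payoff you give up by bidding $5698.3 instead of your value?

The deviation costs you only when the competing bid falls strictly between $5698.3 and $8955.8; elsewhere both bids give the same outcome.
$5132.8: outcomes coincide → loss $0.
$8173.2: truthful payoff $782.6, deviation payoff $0 → loss $782.6.
$8743.1: truthful payoff $212.7, deviation payoff $0 → loss $212.7.
$5801.2: truthful payoff $3154.6, deviation payoff $0 → loss $3154.6.
$6064.8: truthful payoff $2891, deviation payoff $0 → loss $2891.
$8956.8: outcomes coincide → loss $0.
Total loss = $782.6 + $212.7 + $3154.6 + $2891 = $7040.9.

$7040.9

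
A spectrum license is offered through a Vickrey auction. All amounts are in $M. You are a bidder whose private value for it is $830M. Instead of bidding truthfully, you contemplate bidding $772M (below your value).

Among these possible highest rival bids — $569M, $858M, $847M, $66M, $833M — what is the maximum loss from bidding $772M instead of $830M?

$0M

$569M: same outcome either way → loss $0M.
$858M: same outcome either way → loss $0M.
$847M: same outcome either way → loss $0M.
$66M: same outcome either way → loss $0M.
$833M: same outcome either way → loss $0M.
Maximum loss: $0M.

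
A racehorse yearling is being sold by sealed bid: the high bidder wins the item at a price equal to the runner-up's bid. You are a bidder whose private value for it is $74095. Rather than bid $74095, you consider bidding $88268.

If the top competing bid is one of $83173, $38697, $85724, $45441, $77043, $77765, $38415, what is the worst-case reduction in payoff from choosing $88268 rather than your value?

$83173: truthful gives $0, deviation gives −$9078 → loss $9078.
$38697: same outcome either way → loss $0.
$85724: truthful gives $0, deviation gives −$11629 → loss $11629.
$45441: same outcome either way → loss $0.
$77043: truthful gives $0, deviation gives −$2948 → loss $2948.
$77765: truthful gives $0, deviation gives −$3670 → loss $3670.
$38415: same outcome either way → loss $0.
Maximum loss: $11629.

$11629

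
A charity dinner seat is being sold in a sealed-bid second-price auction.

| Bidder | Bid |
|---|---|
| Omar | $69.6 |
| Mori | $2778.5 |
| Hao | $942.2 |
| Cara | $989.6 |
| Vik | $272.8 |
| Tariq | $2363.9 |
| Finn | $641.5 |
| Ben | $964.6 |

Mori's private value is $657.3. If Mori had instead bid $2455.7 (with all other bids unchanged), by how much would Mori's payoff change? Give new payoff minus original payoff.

$0

The highest bid among the other bidders is $2363.9; Mori's bid doesn't change that.
Original bid $2778.5: Mori is highest, pays the top rival bid $2363.9; payoff $657.3 − $2363.9 = −$1706.6.
Alternative bid $2455.7: Mori is highest, pays the top rival bid $2363.9; payoff $657.3 − $2363.9 = −$1706.6.
Change in payoff = −$1706.6 − (−$1706.6) = $0.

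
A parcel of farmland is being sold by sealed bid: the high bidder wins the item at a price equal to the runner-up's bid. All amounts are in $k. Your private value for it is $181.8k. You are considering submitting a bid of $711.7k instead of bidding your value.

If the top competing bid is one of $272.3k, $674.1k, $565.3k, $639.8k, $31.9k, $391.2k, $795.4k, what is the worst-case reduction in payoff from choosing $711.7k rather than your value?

$272.3k: truthful gives $0k, deviation gives −$90.5k → loss $90.5k.
$674.1k: truthful gives $0k, deviation gives −$492.3k → loss $492.3k.
$565.3k: truthful gives $0k, deviation gives −$383.5k → loss $383.5k.
$639.8k: truthful gives $0k, deviation gives −$458k → loss $458k.
$31.9k: same outcome either way → loss $0k.
$391.2k: truthful gives $0k, deviation gives −$209.4k → loss $209.4k.
$795.4k: same outcome either way → loss $0k.
Maximum loss: $492.3k.

$492.3k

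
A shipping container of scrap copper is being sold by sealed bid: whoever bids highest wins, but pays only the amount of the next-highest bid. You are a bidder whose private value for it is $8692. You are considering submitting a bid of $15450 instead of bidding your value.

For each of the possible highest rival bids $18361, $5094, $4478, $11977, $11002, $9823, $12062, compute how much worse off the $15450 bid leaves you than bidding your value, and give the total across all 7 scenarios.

The deviation costs you only when the competing bid falls strictly between $8692 and $15450; elsewhere both bids give the same outcome.
$18361: outcomes coincide → loss $0.
$5094: outcomes coincide → loss $0.
$4478: outcomes coincide → loss $0.
$11977: truthful payoff $0, deviation payoff −$3285 → loss $3285.
$11002: truthful payoff $0, deviation payoff −$2310 → loss $2310.
$9823: truthful payoff $0, deviation payoff −$1131 → loss $1131.
$12062: truthful payoff $0, deviation payoff −$3370 → loss $3370.
Total loss = $3285 + $2310 + $1131 + $3370 = $10096.

$10096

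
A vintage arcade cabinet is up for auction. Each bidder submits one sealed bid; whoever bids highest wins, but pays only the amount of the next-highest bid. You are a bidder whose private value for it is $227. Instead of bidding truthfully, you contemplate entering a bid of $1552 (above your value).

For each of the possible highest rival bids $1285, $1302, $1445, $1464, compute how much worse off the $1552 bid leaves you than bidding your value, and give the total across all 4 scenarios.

$4588

The deviation costs you only when the competing bid falls strictly between $227 and $1552; elsewhere both bids give the same outcome.
$1285: truthful payoff $0, deviation payoff −$1058 → loss $1058.
$1302: truthful payoff $0, deviation payoff −$1075 → loss $1075.
$1445: truthful payoff $0, deviation payoff −$1218 → loss $1218.
$1464: truthful payoff $0, deviation payoff −$1237 → loss $1237.
Total loss = $1058 + $1075 + $1218 + $1237 = $4588.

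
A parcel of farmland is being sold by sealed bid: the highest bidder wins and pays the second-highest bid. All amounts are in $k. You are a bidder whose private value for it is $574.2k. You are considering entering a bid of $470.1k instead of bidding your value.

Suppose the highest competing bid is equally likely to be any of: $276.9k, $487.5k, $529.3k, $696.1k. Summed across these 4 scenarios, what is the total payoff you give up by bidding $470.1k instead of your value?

The deviation costs you only when the competing bid falls strictly between $470.1k and $574.2k; elsewhere both bids give the same outcome.
$276.9k: outcomes coincide → loss $0k.
$487.5k: truthful payoff $86.7k, deviation payoff $0k → loss $86.7k.
$529.3k: truthful payoff $44.9k, deviation payoff $0k → loss $44.9k.
$696.1k: outcomes coincide → loss $0k.
Total loss = $86.7k + $44.9k = $131.6k.

$131.6k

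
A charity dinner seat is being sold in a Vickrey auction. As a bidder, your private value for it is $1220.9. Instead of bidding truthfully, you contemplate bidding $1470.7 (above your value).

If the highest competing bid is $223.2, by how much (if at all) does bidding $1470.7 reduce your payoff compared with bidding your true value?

Bidding your value $1220.9: you win (since $1220.9 > $223.2) and pay $223.2. Payoff $997.7.
Bidding $1470.7: you win and pay $223.2. Payoff $1220.9 − $223.2 = $997.7.
Difference = $997.7 − $997.7 = $0; both bids lead to the same outcome because the competing bid is below both your value and your alternative bid.

$0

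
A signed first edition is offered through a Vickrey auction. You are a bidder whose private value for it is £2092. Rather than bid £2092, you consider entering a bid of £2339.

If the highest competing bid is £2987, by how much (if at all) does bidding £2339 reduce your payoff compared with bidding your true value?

£0

Bidding your value £2092: you lose (since £2092 < £2987). Payoff £0.
Bidding £2339: you lose. Payoff £0.
Difference = £0 − £0 = £0; both bids lead to the same outcome because the competing bid is above both your value and your alternative bid.
Because the price is fixed by the runner-up's bid, deviating from your value can only change a good outcome into a bad one — never the reverse.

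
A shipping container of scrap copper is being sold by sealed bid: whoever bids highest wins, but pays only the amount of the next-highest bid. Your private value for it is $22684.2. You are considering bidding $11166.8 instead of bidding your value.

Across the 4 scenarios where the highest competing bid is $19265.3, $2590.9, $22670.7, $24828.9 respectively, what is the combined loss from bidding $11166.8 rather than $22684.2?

$3432.4

The deviation costs you only when the competing bid falls strictly between $11166.8 and $22684.2; elsewhere both bids give the same outcome.
$19265.3: truthful payoff $3418.9, deviation payoff $0 → loss $3418.9.
$2590.9: outcomes coincide → loss $0.
$22670.7: truthful payoff $13.5, deviation payoff $0 → loss $13.5.
$24828.9: outcomes coincide → loss $0.
Total loss = $3418.9 + $13.5 = $3432.4.
In a second-price auction your bid sets only whether you win, not what you pay, so bidding your true value is weakly dominant.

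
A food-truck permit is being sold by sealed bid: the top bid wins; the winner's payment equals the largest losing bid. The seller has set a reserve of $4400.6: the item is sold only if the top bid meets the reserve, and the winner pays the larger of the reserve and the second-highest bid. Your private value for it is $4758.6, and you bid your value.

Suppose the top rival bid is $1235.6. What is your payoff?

$358

Your bid $4758.6 is the highest and exceeds the reserve.
Price = max(second-highest bid, reserve) = max($1235.6, $4400.6) = $4400.6.
Payoff = $4758.6 − $4400.6 = $358.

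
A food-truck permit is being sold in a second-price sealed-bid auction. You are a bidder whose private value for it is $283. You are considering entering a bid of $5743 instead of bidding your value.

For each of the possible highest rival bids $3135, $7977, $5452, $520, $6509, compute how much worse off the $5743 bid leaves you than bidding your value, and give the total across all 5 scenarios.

The deviation costs you only when the competing bid falls strictly between $283 and $5743; elsewhere both bids give the same outcome.
$3135: truthful payoff $0, deviation payoff −$2852 → loss $2852.
$7977: outcomes coincide → loss $0.
$5452: truthful payoff $0, deviation payoff −$5169 → loss $5169.
$520: truthful payoff $0, deviation payoff −$237 → loss $237.
$6509: outcomes coincide → loss $0.
Total loss = $2852 + $5169 + $237 = $8258.
In a second-price auction your bid sets only whether you win, not what you pay, so bidding your true value is weakly dominant.

$8258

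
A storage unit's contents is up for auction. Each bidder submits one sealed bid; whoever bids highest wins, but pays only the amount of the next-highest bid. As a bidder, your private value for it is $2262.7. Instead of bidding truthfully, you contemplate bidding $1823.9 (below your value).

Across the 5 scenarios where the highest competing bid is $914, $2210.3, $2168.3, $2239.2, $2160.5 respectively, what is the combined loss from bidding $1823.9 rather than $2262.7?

The deviation costs you only when the competing bid falls strictly between $1823.9 and $2262.7; elsewhere both bids give the same outcome.
$914: outcomes coincide → loss $0.
$2210.3: truthful payoff $52.4, deviation payoff $0 → loss $52.4.
$2168.3: truthful payoff $94.4, deviation payoff $0 → loss $94.4.
$2239.2: truthful payoff $23.5, deviation payoff $0 → loss $23.5.
$2160.5: truthful payoff $102.2, deviation payoff $0 → loss $102.2.
Total loss = $52.4 + $94.4 + $23.5 + $102.2 = $272.5.

$272.5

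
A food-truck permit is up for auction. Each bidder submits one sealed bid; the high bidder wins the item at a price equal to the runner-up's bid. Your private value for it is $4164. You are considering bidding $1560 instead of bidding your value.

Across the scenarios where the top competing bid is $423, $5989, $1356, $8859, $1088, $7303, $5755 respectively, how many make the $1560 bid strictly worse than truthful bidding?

0

The deviation hurts exactly when the highest competing bid lies strictly between $1560 and $4164 — underbidding then forfeits a profitable win.
$423: below both → same outcome either way.
$5989: above both → same outcome either way.
$1356: below both → same outcome either way.
$8859: above both → same outcome either way.
$1088: below both → same outcome either way.
$7303: above both → same outcome either way.
$5755: above both → same outcome either way.
Count: 0.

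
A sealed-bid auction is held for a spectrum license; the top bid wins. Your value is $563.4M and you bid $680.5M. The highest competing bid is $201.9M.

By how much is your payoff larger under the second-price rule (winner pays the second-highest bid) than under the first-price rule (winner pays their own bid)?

You have the highest bid, so you win under either rule.
Second-price: pay $201.9M → payoff $361.5M.
First-price: pay your own bid $680.5M → payoff −$117.1M.
Difference = $361.5M − (−$117.1M) = $478.6M.

$478.6M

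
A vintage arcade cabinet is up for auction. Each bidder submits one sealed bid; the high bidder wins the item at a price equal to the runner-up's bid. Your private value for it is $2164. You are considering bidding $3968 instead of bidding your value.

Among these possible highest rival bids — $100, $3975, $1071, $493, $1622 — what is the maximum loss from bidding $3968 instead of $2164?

$0

$100: same outcome either way → loss $0.
$3975: same outcome either way → loss $0.
$1071: same outcome either way → loss $0.
$493: same outcome either way → loss $0.
$1622: same outcome either way → loss $0.
Maximum loss: $0.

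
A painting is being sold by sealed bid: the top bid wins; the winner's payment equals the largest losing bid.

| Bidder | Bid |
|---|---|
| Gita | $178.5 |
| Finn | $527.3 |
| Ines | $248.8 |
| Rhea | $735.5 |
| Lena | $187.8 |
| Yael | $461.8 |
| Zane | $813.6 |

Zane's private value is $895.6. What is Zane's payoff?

Highest bid: Zane at $813.6, so Zane wins.
Second-highest bid: Rhea at $735.5 — that is the price the winner pays.
Zane's payoff = value − price = $895.6 − $735.5 = $160.1.

$160.1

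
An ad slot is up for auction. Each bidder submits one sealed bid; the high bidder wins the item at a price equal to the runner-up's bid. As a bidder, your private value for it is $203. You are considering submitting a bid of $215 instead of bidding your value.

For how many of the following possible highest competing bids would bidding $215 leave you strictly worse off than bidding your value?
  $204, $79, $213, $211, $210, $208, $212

The deviation hurts exactly when the highest competing bid lies strictly between $203 and $215 — overbidding then wins at a price above your value.
$204: inside the interval → strictly worse (loss $1).
$79: below both → same outcome either way.
$213: inside the interval → strictly worse (loss $10).
$211: inside the interval → strictly worse (loss $8).
$210: inside the interval → strictly worse (loss $7).
$208: inside the interval → strictly worse (loss $5).
$212: inside the interval → strictly worse (loss $9).
Count: 6.

6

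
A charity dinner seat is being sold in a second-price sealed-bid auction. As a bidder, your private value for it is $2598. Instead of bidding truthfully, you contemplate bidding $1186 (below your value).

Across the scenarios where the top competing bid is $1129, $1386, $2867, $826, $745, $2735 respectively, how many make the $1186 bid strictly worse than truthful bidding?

The deviation hurts exactly when the highest competing bid lies strictly between $1186 and $2598 — underbidding then forfeits a profitable win.
$1129: below both → same outcome either way.
$1386: inside the interval → strictly worse (loss $1212).
$2867: above both → same outcome either way.
$826: below both → same outcome either way.
$745: below both → same outcome either way.
$2735: above both → same outcome either way.
Count: 1.

1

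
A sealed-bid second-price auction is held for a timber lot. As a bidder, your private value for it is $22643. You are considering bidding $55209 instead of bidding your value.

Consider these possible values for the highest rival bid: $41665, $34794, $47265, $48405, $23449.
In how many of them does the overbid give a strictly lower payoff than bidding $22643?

The deviation hurts exactly when the highest competing bid lies strictly between $22643 and $55209 — overbidding then wins at a price above your value.
$41665: inside the interval → strictly worse (loss $19022).
$34794: inside the interval → strictly worse (loss $12151).
$47265: inside the interval → strictly worse (loss $24622).
$48405: inside the interval → strictly worse (loss $25762).
$23449: inside the interval → strictly worse (loss $806).
Count: 5.

5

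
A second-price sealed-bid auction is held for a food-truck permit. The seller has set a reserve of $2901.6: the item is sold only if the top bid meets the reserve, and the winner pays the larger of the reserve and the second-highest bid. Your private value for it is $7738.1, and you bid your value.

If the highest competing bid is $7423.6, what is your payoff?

Your bid $7738.1 is the highest and exceeds the reserve.
Price = max(second-highest bid, reserve) = max($7423.6, $2901.6) = $7423.6.
Payoff = $7738.1 − $7423.6 = $314.5.

$314.5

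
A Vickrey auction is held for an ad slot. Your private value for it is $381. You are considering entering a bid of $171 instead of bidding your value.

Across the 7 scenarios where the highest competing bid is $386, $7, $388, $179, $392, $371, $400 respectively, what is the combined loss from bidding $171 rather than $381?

$212

The deviation costs you only when the competing bid falls strictly between $171 and $381; elsewhere both bids give the same outcome.
$386: outcomes coincide → loss $0.
$7: outcomes coincide → loss $0.
$388: outcomes coincide → loss $0.
$179: truthful payoff $202, deviation payoff $0 → loss $202.
$392: outcomes coincide → loss $0.
$371: truthful payoff $10, deviation payoff $0 → loss $10.
$400: outcomes coincide → loss $0.
Total loss = $202 + $10 = $212.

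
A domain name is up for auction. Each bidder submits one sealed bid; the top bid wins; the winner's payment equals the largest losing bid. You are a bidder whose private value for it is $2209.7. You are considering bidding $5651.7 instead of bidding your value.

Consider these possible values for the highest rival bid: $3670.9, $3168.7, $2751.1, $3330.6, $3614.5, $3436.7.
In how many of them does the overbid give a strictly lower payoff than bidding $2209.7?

6

The deviation hurts exactly when the highest competing bid lies strictly between $2209.7 and $5651.7 — overbidding then wins at a price above your value.
$3670.9: inside the interval → strictly worse (loss $1461.2).
$3168.7: inside the interval → strictly worse (loss $959).
$2751.1: inside the interval → strictly worse (loss $541.4).
$3330.6: inside the interval → strictly worse (loss $1120.9).
$3614.5: inside the interval → strictly worse (loss $1404.8).
$3436.7: inside the interval → strictly worse (loss $1227).
Count: 6.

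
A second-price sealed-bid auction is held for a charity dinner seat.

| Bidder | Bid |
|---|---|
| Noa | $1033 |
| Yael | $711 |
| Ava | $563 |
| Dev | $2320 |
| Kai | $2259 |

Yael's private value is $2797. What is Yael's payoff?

$0

Highest bid: Dev at $2320, so Dev wins.
Second-highest bid: Kai at $2259 — that is the price the winner pays.
Yael did not win, so Yael pays nothing and receives nothing: payoff $0.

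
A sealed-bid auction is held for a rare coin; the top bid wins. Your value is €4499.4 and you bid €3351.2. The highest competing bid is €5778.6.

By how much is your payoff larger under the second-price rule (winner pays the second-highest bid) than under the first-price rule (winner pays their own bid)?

€0

Your bid €3351.2 is below €5778.6, so you lose under either rule.
Payoff is €0 in both cases; difference = €0.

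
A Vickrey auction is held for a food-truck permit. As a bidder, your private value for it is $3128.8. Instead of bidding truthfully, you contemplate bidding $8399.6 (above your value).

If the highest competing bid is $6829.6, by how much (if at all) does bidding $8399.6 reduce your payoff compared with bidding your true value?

Bidding your value $3128.8: you lose (since $3128.8 < $6829.6). Payoff $0.
Bidding $8399.6: you win and pay $6829.6. Payoff $3128.8 − $6829.6 = −$3700.8.
The competing bid $6829.6 lies between your value and your inflated bid, so overbidding wins an item priced above your value.
Loss from deviating = $0 − (−$3700.8) = $3700.8.
In a second-price auction your bid sets only whether you win, not what you pay, so bidding your true value is weakly dominant.

$3700.8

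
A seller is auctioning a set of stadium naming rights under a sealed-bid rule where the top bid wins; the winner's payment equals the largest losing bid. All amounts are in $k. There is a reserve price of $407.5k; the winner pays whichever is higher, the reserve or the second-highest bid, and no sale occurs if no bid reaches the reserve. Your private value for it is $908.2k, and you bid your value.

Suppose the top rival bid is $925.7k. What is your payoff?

$0k

Your bid $908.2k is below the highest competing bid $925.7k, so you lose. Payoff $0k.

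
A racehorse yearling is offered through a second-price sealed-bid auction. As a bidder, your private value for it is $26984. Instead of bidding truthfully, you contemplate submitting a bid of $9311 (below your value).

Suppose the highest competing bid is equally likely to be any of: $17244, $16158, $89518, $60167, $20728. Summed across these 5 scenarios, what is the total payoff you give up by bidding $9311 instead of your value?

The deviation costs you only when the competing bid falls strictly between $9311 and $26984; elsewhere both bids give the same outcome.
$17244: truthful payoff $9740, deviation payoff $0 → loss $9740.
$16158: truthful payoff $10826, deviation payoff $0 → loss $10826.
$89518: outcomes coincide → loss $0.
$60167: outcomes coincide → loss $0.
$20728: truthful payoff $6256, deviation payoff $0 → loss $6256.
Total loss = $9740 + $10826 + $6256 = $26822.
Because the price is fixed by the runner-up's bid, deviating from your value can only change a good outcome into a bad one — never the reverse.

$26822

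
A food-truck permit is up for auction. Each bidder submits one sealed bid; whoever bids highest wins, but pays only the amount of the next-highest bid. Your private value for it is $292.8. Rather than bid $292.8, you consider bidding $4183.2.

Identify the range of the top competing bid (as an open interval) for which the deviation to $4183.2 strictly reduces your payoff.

($292.8, $4183.2)

If the competing bid is below $292.8, both bids win at the same price — no difference.
If it is above $4183.2, both bids lose — no difference.
If it lies strictly between $292.8 and $4183.2, bidding your value loses (payoff 0) while bidding $4183.2 wins at a price above your value (payoff negative).
So the deviation strictly hurts on the open interval ($292.8, $4183.2).
Truthful bidding weakly dominates here: raising your bid can only win items priced above your value, and lowering it can only forfeit items priced below.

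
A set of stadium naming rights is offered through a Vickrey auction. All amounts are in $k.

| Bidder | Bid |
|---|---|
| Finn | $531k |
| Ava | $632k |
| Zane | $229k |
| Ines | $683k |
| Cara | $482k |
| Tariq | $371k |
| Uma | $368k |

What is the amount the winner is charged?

Highest bid: Ines at $683k, so Ines wins.
Second-highest bid: Ava at $632k — that is the price the winner pays.

$632k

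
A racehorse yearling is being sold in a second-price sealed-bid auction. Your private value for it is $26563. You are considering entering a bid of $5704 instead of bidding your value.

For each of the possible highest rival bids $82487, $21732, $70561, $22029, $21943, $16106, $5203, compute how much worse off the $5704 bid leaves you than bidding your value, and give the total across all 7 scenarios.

The deviation costs you only when the competing bid falls strictly between $5704 and $26563; elsewhere both bids give the same outcome.
$82487: outcomes coincide → loss $0.
$21732: truthful payoff $4831, deviation payoff $0 → loss $4831.
$70561: outcomes coincide → loss $0.
$22029: truthful payoff $4534, deviation payoff $0 → loss $4534.
$21943: truthful payoff $4620, deviation payoff $0 → loss $4620.
$16106: truthful payoff $10457, deviation payoff $0 → loss $10457.
$5203: outcomes coincide → loss $0.
Total loss = $4831 + $4534 + $4620 + $10457 = $24442.

$24442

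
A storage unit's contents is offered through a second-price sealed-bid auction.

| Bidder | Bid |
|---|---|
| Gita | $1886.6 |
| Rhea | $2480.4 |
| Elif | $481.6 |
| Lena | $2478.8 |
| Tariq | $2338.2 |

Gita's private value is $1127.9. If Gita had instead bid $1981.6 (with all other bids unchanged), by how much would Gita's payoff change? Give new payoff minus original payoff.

The highest bid among the other bidders is $2480.4; Gita's bid doesn't change that.
Original bid $1886.6: Gita is not highest (top rival bid is $2480.4); payoff $0.
Alternative bid $1981.6: Gita is not highest (top rival bid is $2480.4); payoff $0.
Change in payoff = $0 − ($0) = $0.

$0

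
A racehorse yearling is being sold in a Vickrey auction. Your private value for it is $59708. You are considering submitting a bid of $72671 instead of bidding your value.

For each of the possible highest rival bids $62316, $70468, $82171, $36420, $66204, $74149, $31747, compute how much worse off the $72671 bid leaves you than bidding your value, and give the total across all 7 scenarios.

The deviation costs you only when the competing bid falls strictly between $59708 and $72671; elsewhere both bids give the same outcome.
$62316: truthful payoff $0, deviation payoff −$2608 → loss $2608.
$70468: truthful payoff $0, deviation payoff −$10760 → loss $10760.
$82171: outcomes coincide → loss $0.
$36420: outcomes coincide → loss $0.
$66204: truthful payoff $0, deviation payoff −$6496 → loss $6496.
$74149: outcomes coincide → loss $0.
$31747: outcomes coincide → loss $0.
Total loss = $2608 + $10760 + $6496 = $19864.
Truthful bidding weakly dominates here: raising your bid can only win items priced above your value, and lowering it can only forfeit items priced below.

$19864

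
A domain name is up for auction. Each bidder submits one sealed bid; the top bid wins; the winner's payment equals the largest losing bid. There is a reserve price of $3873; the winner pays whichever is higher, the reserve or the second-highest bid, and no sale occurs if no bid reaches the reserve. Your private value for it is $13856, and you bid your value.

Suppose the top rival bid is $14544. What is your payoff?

Your bid $13856 is below the highest competing bid $14544, so you lose. Payoff $0.

$0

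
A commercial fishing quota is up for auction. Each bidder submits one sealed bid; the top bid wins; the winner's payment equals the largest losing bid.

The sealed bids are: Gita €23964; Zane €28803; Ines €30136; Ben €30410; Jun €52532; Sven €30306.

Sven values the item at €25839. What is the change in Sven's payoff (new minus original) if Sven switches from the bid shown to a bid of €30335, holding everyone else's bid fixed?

€0

The highest bid among the other bidders is €52532; Sven's bid doesn't change that.
Original bid €30306: Sven is not highest (top rival bid is €52532); payoff €0.
Alternative bid €30335: Sven is not highest (top rival bid is €52532); payoff €0.
Change in payoff = €0 − (€0) = €0.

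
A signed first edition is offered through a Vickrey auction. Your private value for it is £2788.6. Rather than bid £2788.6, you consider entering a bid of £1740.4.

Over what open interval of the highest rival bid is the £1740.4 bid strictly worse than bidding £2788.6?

If the competing bid is below £1740.4, both bids win at the same price — no difference.
If it is above £2788.6, both bids lose — no difference.
If it lies strictly between £1740.4 and £2788.6, bidding your value wins at a price below your value (positive payoff) while bidding £1740.4 loses (payoff 0).
So the deviation strictly hurts on the open interval (£1740.4, £2788.6).

(£1740.4, £2788.6)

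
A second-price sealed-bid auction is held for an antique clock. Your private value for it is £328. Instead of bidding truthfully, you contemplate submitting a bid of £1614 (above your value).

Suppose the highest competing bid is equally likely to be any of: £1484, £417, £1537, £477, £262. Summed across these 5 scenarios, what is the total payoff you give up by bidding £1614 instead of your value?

£2603

The deviation costs you only when the competing bid falls strictly between £328 and £1614; elsewhere both bids give the same outcome.
£1484: truthful payoff £0, deviation payoff −£1156 → loss £1156.
£417: truthful payoff £0, deviation payoff −£89 → loss £89.
£1537: truthful payoff £0, deviation payoff −£1209 → loss £1209.
£477: truthful payoff £0, deviation payoff −£149 → loss £149.
£262: outcomes coincide → loss £0.
Total loss = £1156 + £89 + £1209 + £149 = £2603.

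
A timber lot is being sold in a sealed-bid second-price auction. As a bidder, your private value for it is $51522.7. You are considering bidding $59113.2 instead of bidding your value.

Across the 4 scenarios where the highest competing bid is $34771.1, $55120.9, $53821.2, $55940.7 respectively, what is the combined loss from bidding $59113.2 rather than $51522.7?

The deviation costs you only when the competing bid falls strictly between $51522.7 and $59113.2; elsewhere both bids give the same outcome.
$34771.1: outcomes coincide → loss $0.
$55120.9: truthful payoff $0, deviation payoff −$3598.2 → loss $3598.2.
$53821.2: truthful payoff $0, deviation payoff −$2298.5 → loss $2298.5.
$55940.7: truthful payoff $0, deviation payoff −$4418 → loss $4418.
Total loss = $3598.2 + $2298.5 + $4418 = $10314.7.

$10314.7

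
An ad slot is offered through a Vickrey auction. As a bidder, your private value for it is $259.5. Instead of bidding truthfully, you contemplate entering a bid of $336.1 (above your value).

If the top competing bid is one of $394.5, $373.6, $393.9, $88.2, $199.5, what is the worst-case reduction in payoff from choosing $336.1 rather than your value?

$0

$394.5: same outcome either way → loss $0.
$373.6: same outcome either way → loss $0.
$393.9: same outcome either way → loss $0.
$88.2: same outcome either way → loss $0.
$199.5: same outcome either way → loss $0.
Maximum loss: $0.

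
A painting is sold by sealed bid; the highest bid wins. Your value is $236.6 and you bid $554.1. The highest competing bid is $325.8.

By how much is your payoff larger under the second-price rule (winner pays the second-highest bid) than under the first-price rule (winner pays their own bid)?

$228.3

You have the highest bid, so you win under either rule.
Second-price: pay $325.8 → payoff −$89.2.
First-price: pay your own bid $554.1 → payoff −$317.5.
Difference = −$89.2 − (−$317.5) = $228.3.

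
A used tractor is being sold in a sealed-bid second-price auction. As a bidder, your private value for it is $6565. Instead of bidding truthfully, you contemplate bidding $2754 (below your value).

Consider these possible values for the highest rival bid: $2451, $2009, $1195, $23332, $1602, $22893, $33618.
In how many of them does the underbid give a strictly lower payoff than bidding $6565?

The deviation hurts exactly when the highest competing bid lies strictly between $2754 and $6565 — underbidding then forfeits a profitable win.
$2451: below both → same outcome either way.
$2009: below both → same outcome either way.
$1195: below both → same outcome either way.
$23332: above both → same outcome either way.
$1602: below both → same outcome either way.
$22893: above both → same outcome either way.
$33618: above both → same outcome either way.
Count: 0.

0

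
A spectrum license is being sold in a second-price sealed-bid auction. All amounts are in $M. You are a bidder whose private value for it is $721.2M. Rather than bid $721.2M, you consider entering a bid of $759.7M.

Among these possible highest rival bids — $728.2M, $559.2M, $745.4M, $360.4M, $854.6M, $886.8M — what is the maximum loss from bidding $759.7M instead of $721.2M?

$728.2M: truthful gives $0M, deviation gives −$7M → loss $7M.
$559.2M: same outcome either way → loss $0M.
$745.4M: truthful gives $0M, deviation gives −$24.2M → loss $24.2M.
$360.4M: same outcome either way → loss $0M.
$854.6M: same outcome either way → loss $0M.
$886.8M: same outcome either way → loss $0M.
Maximum loss: $24.2M.

$24.2M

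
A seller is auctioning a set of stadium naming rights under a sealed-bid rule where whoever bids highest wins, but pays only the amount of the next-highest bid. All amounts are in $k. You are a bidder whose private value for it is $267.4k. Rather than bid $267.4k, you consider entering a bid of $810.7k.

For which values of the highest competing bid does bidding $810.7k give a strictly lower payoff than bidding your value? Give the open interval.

($267.4k, $810.7k)

If the competing bid is below $267.4k, both bids win at the same price — no difference.
If it is above $810.7k, both bids lose — no difference.
If it lies strictly between $267.4k and $810.7k, bidding your value loses (payoff 0) while bidding $810.7k wins at a price above your value (payoff negative).
So the deviation strictly hurts on the open interval ($267.4k, $810.7k).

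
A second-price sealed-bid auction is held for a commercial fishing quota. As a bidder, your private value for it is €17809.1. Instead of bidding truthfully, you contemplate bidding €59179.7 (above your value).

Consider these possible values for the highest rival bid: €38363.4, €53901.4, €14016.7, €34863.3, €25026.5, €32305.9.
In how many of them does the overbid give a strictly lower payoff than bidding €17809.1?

The deviation hurts exactly when the highest competing bid lies strictly between €17809.1 and €59179.7 — overbidding then wins at a price above your value.
€38363.4: inside the interval → strictly worse (loss €20554.3).
€53901.4: inside the interval → strictly worse (loss €36092.3).
€14016.7: below both → same outcome either way.
€34863.3: inside the interval → strictly worse (loss €17054.2).
€25026.5: inside the interval → strictly worse (loss €7217.4).
€32305.9: inside the interval → strictly worse (loss €14496.8).
Count: 5.

5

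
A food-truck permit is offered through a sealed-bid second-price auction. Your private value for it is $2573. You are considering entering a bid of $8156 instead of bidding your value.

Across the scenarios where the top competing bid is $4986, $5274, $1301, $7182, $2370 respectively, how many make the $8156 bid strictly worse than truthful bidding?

The deviation hurts exactly when the highest competing bid lies strictly between $2573 and $8156 — overbidding then wins at a price above your value.
$4986: inside the interval → strictly worse (loss $2413).
$5274: inside the interval → strictly worse (loss $2701).
$1301: below both → same outcome either way.
$7182: inside the interval → strictly worse (loss $4609).
$2370: below both → same outcome either way.
Count: 3.

3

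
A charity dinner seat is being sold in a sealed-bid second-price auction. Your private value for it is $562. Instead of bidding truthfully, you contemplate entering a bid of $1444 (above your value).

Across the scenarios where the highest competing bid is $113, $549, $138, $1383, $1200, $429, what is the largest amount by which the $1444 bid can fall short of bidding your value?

$821

$113: same outcome either way → loss $0.
$549: same outcome either way → loss $0.
$138: same outcome either way → loss $0.
$1383: truthful gives $0, deviation gives −$821 → loss $821.
$1200: truthful gives $0, deviation gives −$638 → loss $638.
$429: same outcome either way → loss $0.
Maximum loss: $821.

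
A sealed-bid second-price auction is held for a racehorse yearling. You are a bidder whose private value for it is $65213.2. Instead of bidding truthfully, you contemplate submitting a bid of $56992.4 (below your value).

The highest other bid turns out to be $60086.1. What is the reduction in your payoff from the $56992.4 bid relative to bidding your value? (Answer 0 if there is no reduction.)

Bidding your value $65213.2: you win (since $65213.2 > $60086.1) and pay $60086.1. Payoff $5127.1.
Bidding $56992.4: you lose. Payoff $0.
The competing bid $60086.1 lies between your shaded bid and your value, so underbidding forfeits an item you could have won at a profitable price.
Loss from deviating = $5127.1 − ($0) = $5127.1.
In a second-price auction your bid sets only whether you win, not what you pay, so bidding your true value is weakly dominant.

$5127.1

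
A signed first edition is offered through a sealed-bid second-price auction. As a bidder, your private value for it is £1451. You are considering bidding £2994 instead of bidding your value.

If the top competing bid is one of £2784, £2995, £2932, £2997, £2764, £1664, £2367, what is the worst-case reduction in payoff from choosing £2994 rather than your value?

£1481

£2784: truthful gives £0, deviation gives −£1333 → loss £1333.
£2995: same outcome either way → loss £0.
£2932: truthful gives £0, deviation gives −£1481 → loss £1481.
£2997: same outcome either way → loss £0.
£2764: truthful gives £0, deviation gives −£1313 → loss £1313.
£1664: truthful gives £0, deviation gives −£213 → loss £213.
£2367: truthful gives £0, deviation gives −£916 → loss £916.
Maximum loss: £1481.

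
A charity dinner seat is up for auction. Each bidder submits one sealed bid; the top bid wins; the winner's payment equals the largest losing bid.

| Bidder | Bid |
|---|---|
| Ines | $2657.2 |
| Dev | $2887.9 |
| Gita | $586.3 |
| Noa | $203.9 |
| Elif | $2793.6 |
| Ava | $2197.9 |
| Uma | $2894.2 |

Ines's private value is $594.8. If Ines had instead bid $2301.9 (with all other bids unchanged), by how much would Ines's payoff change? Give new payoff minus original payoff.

$0

The highest bid among the other bidders is $2894.2; Ines's bid doesn't change that.
Original bid $2657.2: Ines is not highest (top rival bid is $2894.2); payoff $0.
Alternative bid $2301.9: Ines is not highest (top rival bid is $2894.2); payoff $0.
Change in payoff = $0 − ($0) = $0.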